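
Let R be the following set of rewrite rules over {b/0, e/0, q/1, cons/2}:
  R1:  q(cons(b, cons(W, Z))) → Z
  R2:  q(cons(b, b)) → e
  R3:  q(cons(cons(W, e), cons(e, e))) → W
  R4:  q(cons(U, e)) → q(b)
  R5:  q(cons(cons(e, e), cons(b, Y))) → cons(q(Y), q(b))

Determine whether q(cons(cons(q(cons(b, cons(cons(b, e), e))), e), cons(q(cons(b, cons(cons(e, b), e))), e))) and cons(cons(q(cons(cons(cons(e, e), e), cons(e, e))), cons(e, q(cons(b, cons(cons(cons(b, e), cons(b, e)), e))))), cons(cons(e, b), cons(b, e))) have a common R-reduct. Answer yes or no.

no — NF(t₁) = e, NF(t₂) = cons(cons(cons(e, e), cons(e, e)), cons(cons(e, b), cons(b, e)))

Reduce t₁ = q(cons(cons(q(cons(b, cons(cons(b, e), e))), e), cons(q(cons(b, cons(cons(e, b), e))), e))):
1. q(cons(cons(q(cons(b, cons(cons(b, e), e))), e), cons(q(cons(b, cons(cons(e, b), e))), e)))  →  q(cons(cons(e, e), cons(q(cons(b, cons(cons(e, b), e))), e)))   [R1 at 1.1.1]
2. q(cons(cons(e, e), cons(q(cons(b, cons(cons(e, b), e))), e)))  →  q(cons(cons(e, e), cons(e, e)))   [R1 at 1.2.1]
3. q(cons(cons(e, e), cons(e, e)))  →  e   [R3 at ε]

Reduce t₂ = cons(cons(q(cons(cons(cons(e, e), e), cons(e, e))), cons(e, q(cons(b, cons(cons(cons(b, e), cons(b, e)), e))))), cons(cons(e, b), cons(b, e))):
1. cons(cons(q(cons(cons(cons(e, e), e), cons(e, e))), cons(e, q(cons(b, cons(cons(cons(b, e), cons(b, e)), e))))), cons(cons(e, b), cons(b, e)))  →  cons(cons(cons(e, e), cons(e, q(cons(b, cons(cons(cons(b, e), cons(b, e)), e))))), cons(cons(e, b), cons(b, e)))   [R3 at 1.1]
2. cons(cons(cons(e, e), cons(e, q(cons(b, cons(cons(cons(b, e), cons(b, e)), e))))), cons(cons(e, b), cons(b, e)))  →  cons(cons(cons(e, e), cons(e, e)), cons(cons(e, b), cons(b, e)))   [R1 at 1.2.2]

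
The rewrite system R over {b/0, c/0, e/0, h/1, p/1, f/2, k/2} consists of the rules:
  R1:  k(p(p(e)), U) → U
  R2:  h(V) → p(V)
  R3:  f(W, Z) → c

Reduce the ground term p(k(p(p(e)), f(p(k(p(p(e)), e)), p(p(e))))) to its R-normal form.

p(c)

1. p(k(p(p(e)), f(p(k(p(p(e)), e)), p(p(e)))))  →  p(f(p(k(p(p(e)), e)), p(p(e))))   [R1 at 1]
2. p(f(p(k(p(p(e)), e)), p(p(e))))  →  p(c)   [R3 at 1]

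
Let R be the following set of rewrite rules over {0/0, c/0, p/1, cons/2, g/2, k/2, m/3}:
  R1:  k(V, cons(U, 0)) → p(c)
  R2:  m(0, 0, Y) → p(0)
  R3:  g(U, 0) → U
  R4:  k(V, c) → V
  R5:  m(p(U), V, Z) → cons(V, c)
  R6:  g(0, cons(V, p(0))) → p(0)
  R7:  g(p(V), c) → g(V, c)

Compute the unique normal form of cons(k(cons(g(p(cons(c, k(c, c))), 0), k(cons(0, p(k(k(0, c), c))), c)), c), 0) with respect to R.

cons(cons(p(cons(c, c)), cons(0, p(0))), 0)

1. cons(k(cons(g(p(cons(c, k(c, c))), 0), k(cons(0, p(k(k(0, c), c))), c)), c), 0)  →  cons(cons(g(p(cons(c, k(c, c))), 0), k(cons(0, p(k(k(0, c), c))), c)), 0)   [R4 at 1]
2. cons(cons(g(p(cons(c, k(c, c))), 0), k(cons(0, p(k(k(0, c), c))), c)), 0)  →  cons(cons(p(cons(c, k(c, c))), k(cons(0, p(k(k(0, c), c))), c)), 0)   [R3 at 1.1]
3. cons(cons(p(cons(c, k(c, c))), k(cons(0, p(k(k(0, c), c))), c)), 0)  →  cons(cons(p(cons(c, c)), k(cons(0, p(k(k(0, c), c))), c)), 0)   [R4 at 1.1.1.2]
4. cons(cons(p(cons(c, c)), k(cons(0, p(k(k(0, c), c))), c)), 0)  →  cons(cons(p(cons(c, c)), cons(0, p(k(k(0, c), c)))), 0)   [R4 at 1.2]
5. cons(cons(p(cons(c, c)), cons(0, p(k(k(0, c), c)))), 0)  →  cons(cons(p(cons(c, c)), cons(0, p(k(0, c)))), 0)   [R4 at 1.2.2.1]
6. cons(cons(p(cons(c, c)), cons(0, p(k(0, c)))), 0)  →  cons(cons(p(cons(c, c)), cons(0, p(0))), 0)   [R4 at 1.2.2.1]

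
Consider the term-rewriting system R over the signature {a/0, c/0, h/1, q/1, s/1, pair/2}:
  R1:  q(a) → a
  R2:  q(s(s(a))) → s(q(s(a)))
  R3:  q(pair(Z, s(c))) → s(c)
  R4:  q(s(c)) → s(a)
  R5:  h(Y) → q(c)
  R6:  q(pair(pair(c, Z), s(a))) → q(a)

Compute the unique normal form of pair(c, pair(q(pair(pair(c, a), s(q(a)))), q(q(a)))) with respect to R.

pair(c, pair(a, a))

1. pair(c, pair(q(pair(pair(c, a), s(q(a)))), q(q(a))))  →  pair(c, pair(q(pair(pair(c, a), s(a))), q(q(a))))   [R1 at 2.1.1.2.1]
2. pair(c, pair(q(pair(pair(c, a), s(a))), q(q(a))))  →  pair(c, pair(q(a), q(q(a))))   [R6 at 2.1]
3. pair(c, pair(q(a), q(q(a))))  →  pair(c, pair(a, q(q(a))))   [R1 at 2.1]
4. pair(c, pair(a, q(q(a))))  →  pair(c, pair(a, q(a)))   [R1 at 2.2.1]
5. pair(c, pair(a, q(a)))  →  pair(c, pair(a, a))   [R1 at 2.2]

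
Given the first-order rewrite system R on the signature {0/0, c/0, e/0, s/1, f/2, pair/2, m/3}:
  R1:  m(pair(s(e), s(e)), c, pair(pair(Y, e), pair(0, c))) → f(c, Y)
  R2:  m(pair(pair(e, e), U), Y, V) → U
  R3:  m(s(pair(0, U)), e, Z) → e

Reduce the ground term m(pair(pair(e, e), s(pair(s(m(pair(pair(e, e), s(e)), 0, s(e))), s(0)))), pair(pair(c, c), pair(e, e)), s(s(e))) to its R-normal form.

1. m(pair(pair(e, e), s(pair(s(m(pair(pair(e, e), s(e)), 0, s(e))), s(0)))), pair(pair(c, c), pair(e, e)), s(s(e)))  →  s(pair(s(m(pair(pair(e, e), s(e)), 0, s(e))), s(0)))   [R2 at ε]
2. s(pair(s(m(pair(pair(e, e), s(e)), 0, s(e))), s(0)))  →  s(pair(s(s(e)), s(0)))   [R2 at 1.1.1]

s(pair(s(s(e)), s(0)))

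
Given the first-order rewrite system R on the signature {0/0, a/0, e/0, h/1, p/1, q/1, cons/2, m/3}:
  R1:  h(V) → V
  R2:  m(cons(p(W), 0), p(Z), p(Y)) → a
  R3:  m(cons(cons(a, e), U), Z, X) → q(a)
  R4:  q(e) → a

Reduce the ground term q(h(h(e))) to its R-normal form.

1. q(h(h(e)))  →  q(h(e))   [R1 at 1]
2. q(h(e))  →  q(e)   [R1 at 1]
3. q(e)  →  a   [R4 at ε]

a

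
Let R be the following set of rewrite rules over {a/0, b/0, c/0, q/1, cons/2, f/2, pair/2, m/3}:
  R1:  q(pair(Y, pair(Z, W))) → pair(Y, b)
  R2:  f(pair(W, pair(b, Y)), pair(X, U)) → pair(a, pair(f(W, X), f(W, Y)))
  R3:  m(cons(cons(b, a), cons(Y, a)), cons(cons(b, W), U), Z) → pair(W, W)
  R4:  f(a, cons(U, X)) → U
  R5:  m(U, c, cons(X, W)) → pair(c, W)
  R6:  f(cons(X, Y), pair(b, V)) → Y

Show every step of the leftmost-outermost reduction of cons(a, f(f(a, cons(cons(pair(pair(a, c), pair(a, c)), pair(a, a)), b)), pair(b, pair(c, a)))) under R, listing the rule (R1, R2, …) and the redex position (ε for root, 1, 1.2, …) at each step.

1. cons(a, f(f(a, cons(cons(pair(pair(a, c), pair(a, c)), pair(a, a)), b)), pair(b, pair(c, a))))  →  cons(a, f(cons(pair(pair(a, c), pair(a, c)), pair(a, a)), pair(b, pair(c, a))))   [R4 at 2.1]
2. cons(a, f(cons(pair(pair(a, c), pair(a, c)), pair(a, a)), pair(b, pair(c, a))))  →  cons(a, pair(a, a))   [R6 at 2]

cons(a, pair(a, a))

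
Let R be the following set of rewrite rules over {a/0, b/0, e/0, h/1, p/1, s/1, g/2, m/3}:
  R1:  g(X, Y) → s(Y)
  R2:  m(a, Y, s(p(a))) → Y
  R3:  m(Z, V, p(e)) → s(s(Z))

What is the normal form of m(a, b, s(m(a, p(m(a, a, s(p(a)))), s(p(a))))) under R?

b

1. m(a, b, s(m(a, p(m(a, a, s(p(a)))), s(p(a)))))  →  m(a, b, s(p(m(a, a, s(p(a))))))   [R2 at 3.1]
2. m(a, b, s(p(m(a, a, s(p(a))))))  →  m(a, b, s(p(a)))   [R2 at 3.1.1]
3. m(a, b, s(p(a)))  →  b   [R2 at ε]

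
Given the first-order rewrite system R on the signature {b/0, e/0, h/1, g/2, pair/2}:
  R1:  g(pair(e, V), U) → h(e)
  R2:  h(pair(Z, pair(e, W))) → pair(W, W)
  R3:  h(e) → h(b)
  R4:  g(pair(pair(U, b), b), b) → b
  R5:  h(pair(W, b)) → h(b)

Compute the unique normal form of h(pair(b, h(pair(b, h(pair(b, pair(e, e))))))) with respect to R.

pair(e, e)

1. h(pair(b, h(pair(b, h(pair(b, pair(e, e)))))))  →  h(pair(b, h(pair(b, pair(e, e)))))   [R2 at 1.2.1.2]
2. h(pair(b, h(pair(b, pair(e, e)))))  →  h(pair(b, pair(e, e)))   [R2 at 1.2]
3. h(pair(b, pair(e, e)))  →  pair(e, e)   [R2 at ε]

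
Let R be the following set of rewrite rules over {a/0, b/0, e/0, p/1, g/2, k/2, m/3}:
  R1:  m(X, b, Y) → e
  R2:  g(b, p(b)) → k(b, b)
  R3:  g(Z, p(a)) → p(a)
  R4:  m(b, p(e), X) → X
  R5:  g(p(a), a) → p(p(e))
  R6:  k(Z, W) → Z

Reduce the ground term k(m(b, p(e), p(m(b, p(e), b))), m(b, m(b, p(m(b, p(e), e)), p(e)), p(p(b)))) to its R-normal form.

p(b)

1. k(m(b, p(e), p(m(b, p(e), b))), m(b, m(b, p(m(b, p(e), e)), p(e)), p(p(b))))  →  m(b, p(e), p(m(b, p(e), b)))   [R6 at ε]
2. m(b, p(e), p(m(b, p(e), b)))  →  p(m(b, p(e), b))   [R4 at ε]
3. p(m(b, p(e), b))  →  p(b)   [R4 at 1]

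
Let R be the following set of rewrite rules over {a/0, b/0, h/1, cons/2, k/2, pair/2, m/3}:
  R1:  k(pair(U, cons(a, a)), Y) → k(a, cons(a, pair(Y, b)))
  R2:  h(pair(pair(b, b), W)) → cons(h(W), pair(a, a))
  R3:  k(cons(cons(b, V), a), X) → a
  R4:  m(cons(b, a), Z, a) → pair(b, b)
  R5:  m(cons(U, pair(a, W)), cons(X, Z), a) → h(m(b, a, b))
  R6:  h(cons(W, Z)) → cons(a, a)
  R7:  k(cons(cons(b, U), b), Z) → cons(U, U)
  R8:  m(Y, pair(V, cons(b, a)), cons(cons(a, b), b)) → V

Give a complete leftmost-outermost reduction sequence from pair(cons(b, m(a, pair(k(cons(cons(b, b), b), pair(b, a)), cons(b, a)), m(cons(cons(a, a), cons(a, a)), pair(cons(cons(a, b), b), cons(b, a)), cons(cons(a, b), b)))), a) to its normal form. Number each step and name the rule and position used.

pair(cons(b, cons(b, b)), a)

1. pair(cons(b, m(a, pair(k(cons(cons(b, b), b), pair(b, a)), cons(b, a)), m(cons(cons(a, a), cons(a, a)), pair(cons(cons(a, b), b), cons(b, a)), cons(cons(a, b), b)))), a)  →  pair(cons(b, m(a, pair(cons(b, b), cons(b, a)), m(cons(cons(a, a), cons(a, a)), pair(cons(cons(a, b), b), cons(b, a)), cons(cons(a, b), b)))), a)   [R7 at 1.2.2.1]
2. pair(cons(b, m(a, pair(cons(b, b), cons(b, a)), m(cons(cons(a, a), cons(a, a)), pair(cons(cons(a, b), b), cons(b, a)), cons(cons(a, b), b)))), a)  →  pair(cons(b, m(a, pair(cons(b, b), cons(b, a)), cons(cons(a, b), b))), a)   [R8 at 1.2.3]
3. pair(cons(b, m(a, pair(cons(b, b), cons(b, a)), cons(cons(a, b), b))), a)  →  pair(cons(b, cons(b, b)), a)   [R8 at 1.2]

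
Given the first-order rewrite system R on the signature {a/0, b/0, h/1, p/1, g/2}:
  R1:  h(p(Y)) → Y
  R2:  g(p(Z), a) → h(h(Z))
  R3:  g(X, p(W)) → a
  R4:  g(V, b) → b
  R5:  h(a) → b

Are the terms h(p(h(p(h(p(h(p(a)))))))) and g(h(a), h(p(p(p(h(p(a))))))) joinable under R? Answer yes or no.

Reduce t₁ = h(p(h(p(h(p(h(p(a)))))))):
1. h(p(h(p(h(p(h(p(a))))))))  →  h(p(h(p(h(p(a))))))   [R1 at ε]
2. h(p(h(p(h(p(a))))))  →  h(p(h(p(a))))   [R1 at ε]
3. h(p(h(p(a))))  →  h(p(a))   [R1 at ε]
4. h(p(a))  →  a   [R1 at ε]

Reduce t₂ = g(h(a), h(p(p(p(h(p(a))))))):
1. g(h(a), h(p(p(p(h(p(a)))))))  →  g(b, h(p(p(p(h(p(a)))))))   [R5 at 1]
2. g(b, h(p(p(p(h(p(a)))))))  →  g(b, p(p(h(p(a)))))   [R1 at 2]
3. g(b, p(p(h(p(a)))))  →  a   [R3 at ε]

yes — NF(t₁) = a, NF(t₂) = a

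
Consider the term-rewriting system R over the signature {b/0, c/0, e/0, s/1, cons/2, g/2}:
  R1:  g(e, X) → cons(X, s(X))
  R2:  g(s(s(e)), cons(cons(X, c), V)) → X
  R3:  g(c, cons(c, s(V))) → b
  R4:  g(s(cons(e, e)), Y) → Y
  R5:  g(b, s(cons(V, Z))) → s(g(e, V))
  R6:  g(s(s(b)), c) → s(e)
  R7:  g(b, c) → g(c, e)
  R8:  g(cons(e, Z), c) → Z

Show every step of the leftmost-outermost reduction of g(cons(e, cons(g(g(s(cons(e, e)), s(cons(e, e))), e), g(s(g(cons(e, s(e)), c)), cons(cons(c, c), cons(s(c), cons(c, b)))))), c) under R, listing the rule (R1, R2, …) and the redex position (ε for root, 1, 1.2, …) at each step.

1. g(cons(e, cons(g(g(s(cons(e, e)), s(cons(e, e))), e), g(s(g(cons(e, s(e)), c)), cons(cons(c, c), cons(s(c), cons(c, b)))))), c)  →  cons(g(g(s(cons(e, e)), s(cons(e, e))), e), g(s(g(cons(e, s(e)), c)), cons(cons(c, c), cons(s(c), cons(c, b)))))   [R8 at ε]
2. cons(g(g(s(cons(e, e)), s(cons(e, e))), e), g(s(g(cons(e, s(e)), c)), cons(cons(c, c), cons(s(c), cons(c, b)))))  →  cons(g(s(cons(e, e)), e), g(s(g(cons(e, s(e)), c)), cons(cons(c, c), cons(s(c), cons(c, b)))))   [R4 at 1.1]
3. cons(g(s(cons(e, e)), e), g(s(g(cons(e, s(e)), c)), cons(cons(c, c), cons(s(c), cons(c, b)))))  →  cons(e, g(s(g(cons(e, s(e)), c)), cons(cons(c, c), cons(s(c), cons(c, b)))))   [R4 at 1]
4. cons(e, g(s(g(cons(e, s(e)), c)), cons(cons(c, c), cons(s(c), cons(c, b)))))  →  cons(e, g(s(s(e)), cons(cons(c, c), cons(s(c), cons(c, b)))))   [R8 at 2.1.1]
5. cons(e, g(s(s(e)), cons(cons(c, c), cons(s(c), cons(c, b)))))  →  cons(e, c)   [R2 at 2]

cons(e, c)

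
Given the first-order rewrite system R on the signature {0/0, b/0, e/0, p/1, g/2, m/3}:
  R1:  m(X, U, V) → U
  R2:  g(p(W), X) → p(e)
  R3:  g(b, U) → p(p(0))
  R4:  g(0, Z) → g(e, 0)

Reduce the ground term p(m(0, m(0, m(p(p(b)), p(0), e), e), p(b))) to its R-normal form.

1. p(m(0, m(0, m(p(p(b)), p(0), e), e), p(b)))  →  p(m(0, m(p(p(b)), p(0), e), e))   [R1 at 1]
2. p(m(0, m(p(p(b)), p(0), e), e))  →  p(m(p(p(b)), p(0), e))   [R1 at 1]
3. p(m(p(p(b)), p(0), e))  →  p(p(0))   [R1 at 1]

p(p(0))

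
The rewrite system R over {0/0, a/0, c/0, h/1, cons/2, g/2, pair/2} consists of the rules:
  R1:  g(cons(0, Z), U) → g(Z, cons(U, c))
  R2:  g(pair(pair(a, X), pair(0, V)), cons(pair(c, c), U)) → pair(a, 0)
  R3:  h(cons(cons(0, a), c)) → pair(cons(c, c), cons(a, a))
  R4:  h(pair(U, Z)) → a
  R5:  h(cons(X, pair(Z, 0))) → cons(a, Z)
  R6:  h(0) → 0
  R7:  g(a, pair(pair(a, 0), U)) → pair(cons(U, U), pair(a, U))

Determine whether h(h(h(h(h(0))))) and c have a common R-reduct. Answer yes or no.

no — NF(t₁) = 0, NF(t₂) = c

Reduce t₁ = h(h(h(h(h(0))))):
1. h(h(h(h(h(0)))))  →  h(h(h(h(0))))   [R6 at 1.1.1.1]
2. h(h(h(h(0))))  →  h(h(h(0)))   [R6 at 1.1.1]
3. h(h(h(0)))  →  h(h(0))   [R6 at 1.1]
4. h(h(0))  →  h(0)   [R6 at 1]
5. h(0)  →  0   [R6 at ε]

Reduce t₂ = c:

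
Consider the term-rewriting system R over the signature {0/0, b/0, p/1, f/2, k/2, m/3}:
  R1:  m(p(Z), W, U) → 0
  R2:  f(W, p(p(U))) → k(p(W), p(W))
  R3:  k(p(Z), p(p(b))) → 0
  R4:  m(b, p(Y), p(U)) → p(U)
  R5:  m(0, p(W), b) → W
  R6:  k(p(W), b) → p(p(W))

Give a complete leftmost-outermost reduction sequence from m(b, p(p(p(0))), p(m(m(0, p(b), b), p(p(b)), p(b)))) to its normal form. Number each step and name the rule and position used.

p(p(b))

1. m(b, p(p(p(0))), p(m(m(0, p(b), b), p(p(b)), p(b))))  →  p(m(m(0, p(b), b), p(p(b)), p(b)))   [R4 at ε]
2. p(m(m(0, p(b), b), p(p(b)), p(b)))  →  p(m(b, p(p(b)), p(b)))   [R5 at 1.1]
3. p(m(b, p(p(b)), p(b)))  →  p(p(b))   [R4 at 1]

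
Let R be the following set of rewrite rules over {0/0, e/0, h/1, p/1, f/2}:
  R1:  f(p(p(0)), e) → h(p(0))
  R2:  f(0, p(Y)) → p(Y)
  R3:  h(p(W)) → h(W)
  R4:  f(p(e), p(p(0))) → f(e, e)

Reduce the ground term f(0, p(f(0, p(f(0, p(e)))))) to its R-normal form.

1. f(0, p(f(0, p(f(0, p(e))))))  →  p(f(0, p(f(0, p(e)))))   [R2 at ε]
2. p(f(0, p(f(0, p(e)))))  →  p(p(f(0, p(e))))   [R2 at 1]
3. p(p(f(0, p(e))))  →  p(p(p(e)))   [R2 at 1.1]

p(p(p(e)))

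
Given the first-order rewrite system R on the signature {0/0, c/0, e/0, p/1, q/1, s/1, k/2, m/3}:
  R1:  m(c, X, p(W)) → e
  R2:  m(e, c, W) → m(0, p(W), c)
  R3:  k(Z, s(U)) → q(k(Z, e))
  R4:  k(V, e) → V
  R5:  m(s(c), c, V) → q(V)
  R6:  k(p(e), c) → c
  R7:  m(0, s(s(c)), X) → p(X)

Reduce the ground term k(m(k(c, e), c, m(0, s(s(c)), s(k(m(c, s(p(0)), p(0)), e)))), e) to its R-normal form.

e

1. k(m(k(c, e), c, m(0, s(s(c)), s(k(m(c, s(p(0)), p(0)), e)))), e)  →  m(k(c, e), c, m(0, s(s(c)), s(k(m(c, s(p(0)), p(0)), e))))   [R4 at ε]
2. m(k(c, e), c, m(0, s(s(c)), s(k(m(c, s(p(0)), p(0)), e))))  →  m(c, c, m(0, s(s(c)), s(k(m(c, s(p(0)), p(0)), e))))   [R4 at 1]
3. m(c, c, m(0, s(s(c)), s(k(m(c, s(p(0)), p(0)), e))))  →  m(c, c, p(s(k(m(c, s(p(0)), p(0)), e))))   [R7 at 3]
4. m(c, c, p(s(k(m(c, s(p(0)), p(0)), e))))  →  e   [R1 at ε]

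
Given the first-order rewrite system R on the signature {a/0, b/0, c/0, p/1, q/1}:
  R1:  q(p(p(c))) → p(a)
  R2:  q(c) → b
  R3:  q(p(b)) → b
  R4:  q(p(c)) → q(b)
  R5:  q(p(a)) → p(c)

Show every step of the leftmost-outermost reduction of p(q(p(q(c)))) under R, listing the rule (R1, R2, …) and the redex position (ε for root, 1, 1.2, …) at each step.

1. p(q(p(q(c))))  →  p(q(p(b)))   [R2 at 1.1.1]
2. p(q(p(b)))  →  p(b)   [R3 at 1]

p(b)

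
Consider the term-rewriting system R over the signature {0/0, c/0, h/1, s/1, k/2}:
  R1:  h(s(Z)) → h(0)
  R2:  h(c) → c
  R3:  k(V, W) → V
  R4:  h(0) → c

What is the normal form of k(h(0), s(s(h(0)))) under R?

1. k(h(0), s(s(h(0))))  →  h(0)   [R3 at ε]
2. h(0)  →  c   [R4 at ε]

c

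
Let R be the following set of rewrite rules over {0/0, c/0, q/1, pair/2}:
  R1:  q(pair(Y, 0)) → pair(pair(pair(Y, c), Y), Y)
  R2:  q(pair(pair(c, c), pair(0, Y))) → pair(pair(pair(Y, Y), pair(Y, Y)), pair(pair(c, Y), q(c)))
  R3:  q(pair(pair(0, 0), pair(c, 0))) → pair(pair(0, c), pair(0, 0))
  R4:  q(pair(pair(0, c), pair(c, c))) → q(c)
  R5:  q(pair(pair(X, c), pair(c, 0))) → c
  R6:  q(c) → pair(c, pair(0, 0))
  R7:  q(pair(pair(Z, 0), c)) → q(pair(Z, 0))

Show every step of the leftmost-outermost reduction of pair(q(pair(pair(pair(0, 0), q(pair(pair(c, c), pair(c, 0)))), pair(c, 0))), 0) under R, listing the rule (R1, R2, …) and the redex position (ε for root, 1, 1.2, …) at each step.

1. pair(q(pair(pair(pair(0, 0), q(pair(pair(c, c), pair(c, 0)))), pair(c, 0))), 0)  →  pair(q(pair(pair(pair(0, 0), c), pair(c, 0))), 0)   [R5 at 1.1.1.2]
2. pair(q(pair(pair(pair(0, 0), c), pair(c, 0))), 0)  →  pair(c, 0)   [R5 at 1]

pair(c, 0)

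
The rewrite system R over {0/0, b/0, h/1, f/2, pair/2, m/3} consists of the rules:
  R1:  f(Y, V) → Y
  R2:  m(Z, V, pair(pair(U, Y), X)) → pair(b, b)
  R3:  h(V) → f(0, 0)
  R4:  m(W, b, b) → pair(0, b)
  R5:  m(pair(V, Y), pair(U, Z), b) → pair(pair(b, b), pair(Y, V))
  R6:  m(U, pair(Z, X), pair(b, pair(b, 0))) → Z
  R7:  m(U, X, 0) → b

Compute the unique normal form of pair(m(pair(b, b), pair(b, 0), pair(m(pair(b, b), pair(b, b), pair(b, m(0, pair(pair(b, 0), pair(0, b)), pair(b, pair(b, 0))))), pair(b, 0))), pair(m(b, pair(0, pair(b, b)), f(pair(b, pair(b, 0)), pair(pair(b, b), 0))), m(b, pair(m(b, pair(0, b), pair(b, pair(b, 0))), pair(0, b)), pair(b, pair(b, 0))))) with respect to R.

pair(b, pair(0, 0))

1. pair(m(pair(b, b), pair(b, 0), pair(m(pair(b, b), pair(b, b), pair(b, m(0, pair(pair(b, 0), pair(0, b)), pair(b, pair(b, 0))))), pair(b, 0))), pair(m(b, pair(0, pair(b, b)), f(pair(b, pair(b, 0)), pair(pair(b, b), 0))), m(b, pair(m(b, pair(0, b), pair(b, pair(b, 0))), pair(0, b)), pair(b, pair(b, 0)))))  →  pair(m(pair(b, b), pair(b, 0), pair(m(pair(b, b), pair(b, b), pair(b, pair(b, 0))), pair(b, 0))), pair(m(b, pair(0, pair(b, b)), f(pair(b, pair(b, 0)), pair(pair(b, b), 0))), m(b, pair(m(b, pair(0, b), pair(b, pair(b, 0))), pair(0, b)), pair(b, pair(b, 0)))))   [R6 at 1.3.1.3.2]
2. pair(m(pair(b, b), pair(b, 0), pair(m(pair(b, b), pair(b, b), pair(b, pair(b, 0))), pair(b, 0))), pair(m(b, pair(0, pair(b, b)), f(pair(b, pair(b, 0)), pair(pair(b, b), 0))), m(b, pair(m(b, pair(0, b), pair(b, pair(b, 0))), pair(0, b)), pair(b, pair(b, 0)))))  →  pair(m(pair(b, b), pair(b, 0), pair(b, pair(b, 0))), pair(m(b, pair(0, pair(b, b)), f(pair(b, pair(b, 0)), pair(pair(b, b), 0))), m(b, pair(m(b, pair(0, b), pair(b, pair(b, 0))), pair(0, b)), pair(b, pair(b, 0)))))   [R6 at 1.3.1]
3. pair(m(pair(b, b), pair(b, 0), pair(b, pair(b, 0))), pair(m(b, pair(0, pair(b, b)), f(pair(b, pair(b, 0)), pair(pair(b, b), 0))), m(b, pair(m(b, pair(0, b), pair(b, pair(b, 0))), pair(0, b)), pair(b, pair(b, 0)))))  →  pair(b, pair(m(b, pair(0, pair(b, b)), f(pair(b, pair(b, 0)), pair(pair(b, b), 0))), m(b, pair(m(b, pair(0, b), pair(b, pair(b, 0))), pair(0, b)), pair(b, pair(b, 0)))))   [R6 at 1]
4. pair(b, pair(m(b, pair(0, pair(b, b)), f(pair(b, pair(b, 0)), pair(pair(b, b), 0))), m(b, pair(m(b, pair(0, b), pair(b, pair(b, 0))), pair(0, b)), pair(b, pair(b, 0)))))  →  pair(b, pair(m(b, pair(0, pair(b, b)), pair(b, pair(b, 0))), m(b, pair(m(b, pair(0, b), pair(b, pair(b, 0))), pair(0, b)), pair(b, pair(b, 0)))))   [R1 at 2.1.3]
5. pair(b, pair(m(b, pair(0, pair(b, b)), pair(b, pair(b, 0))), m(b, pair(m(b, pair(0, b), pair(b, pair(b, 0))), pair(0, b)), pair(b, pair(b, 0)))))  →  pair(b, pair(0, m(b, pair(m(b, pair(0, b), pair(b, pair(b, 0))), pair(0, b)), pair(b, pair(b, 0)))))   [R6 at 2.1]
6. pair(b, pair(0, m(b, pair(m(b, pair(0, b), pair(b, pair(b, 0))), pair(0, b)), pair(b, pair(b, 0)))))  →  pair(b, pair(0, m(b, pair(0, b), pair(b, pair(b, 0)))))   [R6 at 2.2]
7. pair(b, pair(0, m(b, pair(0, b), pair(b, pair(b, 0)))))  →  pair(b, pair(0, 0))   [R6 at 2.2]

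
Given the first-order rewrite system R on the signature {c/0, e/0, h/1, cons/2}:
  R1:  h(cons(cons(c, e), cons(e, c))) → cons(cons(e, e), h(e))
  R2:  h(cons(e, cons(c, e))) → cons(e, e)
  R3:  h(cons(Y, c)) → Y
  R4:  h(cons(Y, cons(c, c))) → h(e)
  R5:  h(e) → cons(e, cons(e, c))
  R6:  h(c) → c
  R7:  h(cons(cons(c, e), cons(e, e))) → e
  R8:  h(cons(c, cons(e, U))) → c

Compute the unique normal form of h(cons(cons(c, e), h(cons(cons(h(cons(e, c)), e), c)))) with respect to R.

1. h(cons(cons(c, e), h(cons(cons(h(cons(e, c)), e), c))))  →  h(cons(cons(c, e), cons(h(cons(e, c)), e)))   [R3 at 1.2]
2. h(cons(cons(c, e), cons(h(cons(e, c)), e)))  →  h(cons(cons(c, e), cons(e, e)))   [R3 at 1.2.1]
3. h(cons(cons(c, e), cons(e, e)))  →  e   [R7 at ε]

e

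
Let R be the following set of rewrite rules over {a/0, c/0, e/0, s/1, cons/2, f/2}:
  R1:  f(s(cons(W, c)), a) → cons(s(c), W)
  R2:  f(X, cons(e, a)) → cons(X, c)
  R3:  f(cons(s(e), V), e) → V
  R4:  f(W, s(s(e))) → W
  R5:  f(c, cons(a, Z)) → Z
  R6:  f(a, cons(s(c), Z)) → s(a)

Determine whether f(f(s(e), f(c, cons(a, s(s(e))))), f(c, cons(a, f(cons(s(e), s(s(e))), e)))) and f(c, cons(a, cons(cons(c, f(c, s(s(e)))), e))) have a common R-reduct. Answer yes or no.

Reduce t₁ = f(f(s(e), f(c, cons(a, s(s(e))))), f(c, cons(a, f(cons(s(e), s(s(e))), e)))):
1. f(f(s(e), f(c, cons(a, s(s(e))))), f(c, cons(a, f(cons(s(e), s(s(e))), e))))  →  f(f(s(e), s(s(e))), f(c, cons(a, f(cons(s(e), s(s(e))), e))))   [R5 at 1.2]
2. f(f(s(e), s(s(e))), f(c, cons(a, f(cons(s(e), s(s(e))), e))))  →  f(s(e), f(c, cons(a, f(cons(s(e), s(s(e))), e))))   [R4 at 1]
3. f(s(e), f(c, cons(a, f(cons(s(e), s(s(e))), e))))  →  f(s(e), f(cons(s(e), s(s(e))), e))   [R5 at 2]
4. f(s(e), f(cons(s(e), s(s(e))), e))  →  f(s(e), s(s(e)))   [R3 at 2]
5. f(s(e), s(s(e)))  →  s(e)   [R4 at ε]

Reduce t₂ = f(c, cons(a, cons(cons(c, f(c, s(s(e)))), e))):
1. f(c, cons(a, cons(cons(c, f(c, s(s(e)))), e)))  →  cons(cons(c, f(c, s(s(e)))), e)   [R5 at ε]
2. cons(cons(c, f(c, s(s(e)))), e)  →  cons(cons(c, c), e)   [R4 at 1.2]

no — NF(t₁) = s(e), NF(t₂) = cons(cons(c, c), e)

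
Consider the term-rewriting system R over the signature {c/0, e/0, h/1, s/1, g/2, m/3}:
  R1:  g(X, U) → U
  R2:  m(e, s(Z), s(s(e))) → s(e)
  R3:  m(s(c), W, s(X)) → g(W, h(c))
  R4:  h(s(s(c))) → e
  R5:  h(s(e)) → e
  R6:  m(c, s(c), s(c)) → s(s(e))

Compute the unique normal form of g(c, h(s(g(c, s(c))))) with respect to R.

e

1. g(c, h(s(g(c, s(c)))))  →  h(s(g(c, s(c))))   [R1 at ε]
2. h(s(g(c, s(c))))  →  h(s(s(c)))   [R1 at 1.1]
3. h(s(s(c)))  →  e   [R4 at ε]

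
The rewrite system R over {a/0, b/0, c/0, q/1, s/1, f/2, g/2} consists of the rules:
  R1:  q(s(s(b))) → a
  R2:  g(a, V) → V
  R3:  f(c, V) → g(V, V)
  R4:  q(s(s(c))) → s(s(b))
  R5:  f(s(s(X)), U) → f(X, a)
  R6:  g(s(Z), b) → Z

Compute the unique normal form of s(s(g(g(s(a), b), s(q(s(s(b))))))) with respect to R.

s(s(s(a)))

1. s(s(g(g(s(a), b), s(q(s(s(b)))))))  →  s(s(g(a, s(q(s(s(b)))))))   [R6 at 1.1.1]
2. s(s(g(a, s(q(s(s(b)))))))  →  s(s(s(q(s(s(b))))))   [R2 at 1.1]
3. s(s(s(q(s(s(b))))))  →  s(s(s(a)))   [R1 at 1.1.1]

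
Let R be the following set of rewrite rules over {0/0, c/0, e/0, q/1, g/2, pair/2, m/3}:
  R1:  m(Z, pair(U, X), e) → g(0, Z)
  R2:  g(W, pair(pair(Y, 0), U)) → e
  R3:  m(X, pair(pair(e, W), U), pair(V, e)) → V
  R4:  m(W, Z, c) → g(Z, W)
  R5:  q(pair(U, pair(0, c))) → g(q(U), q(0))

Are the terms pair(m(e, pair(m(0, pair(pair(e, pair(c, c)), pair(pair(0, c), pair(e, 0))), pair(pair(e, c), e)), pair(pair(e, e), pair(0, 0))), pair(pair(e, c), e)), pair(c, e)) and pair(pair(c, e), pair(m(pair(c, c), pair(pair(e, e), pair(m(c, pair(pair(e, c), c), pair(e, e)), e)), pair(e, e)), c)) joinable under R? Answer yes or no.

Reduce t₁ = pair(m(e, pair(m(0, pair(pair(e, pair(c, c)), pair(pair(0, c), pair(e, 0))), pair(pair(e, c), e)), pair(pair(e, e), pair(0, 0))), pair(pair(e, c), e)), pair(c, e)):
1. pair(m(e, pair(m(0, pair(pair(e, pair(c, c)), pair(pair(0, c), pair(e, 0))), pair(pair(e, c), e)), pair(pair(e, e), pair(0, 0))), pair(pair(e, c), e)), pair(c, e))  →  pair(m(e, pair(pair(e, c), pair(pair(e, e), pair(0, 0))), pair(pair(e, c), e)), pair(c, e))   [R3 at 1.2.1]
2. pair(m(e, pair(pair(e, c), pair(pair(e, e), pair(0, 0))), pair(pair(e, c), e)), pair(c, e))  →  pair(pair(e, c), pair(c, e))   [R3 at 1]

Reduce t₂ = pair(pair(c, e), pair(m(pair(c, c), pair(pair(e, e), pair(m(c, pair(pair(e, c), c), pair(e, e)), e)), pair(e, e)), c)):
1. pair(pair(c, e), pair(m(pair(c, c), pair(pair(e, e), pair(m(c, pair(pair(e, c), c), pair(e, e)), e)), pair(e, e)), c))  →  pair(pair(c, e), pair(e, c))   [R3 at 2.1]

no — NF(t₁) = pair(pair(e, c), pair(c, e)), NF(t₂) = pair(pair(c, e), pair(e, c))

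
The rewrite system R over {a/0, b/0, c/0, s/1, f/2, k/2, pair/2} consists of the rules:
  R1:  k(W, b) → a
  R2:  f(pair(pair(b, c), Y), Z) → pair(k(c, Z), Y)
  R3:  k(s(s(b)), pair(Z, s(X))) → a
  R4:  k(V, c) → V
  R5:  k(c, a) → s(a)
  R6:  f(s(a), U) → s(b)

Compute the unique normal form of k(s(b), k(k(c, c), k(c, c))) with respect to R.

1. k(s(b), k(k(c, c), k(c, c)))  →  k(s(b), k(c, k(c, c)))   [R4 at 2.1]
2. k(s(b), k(c, k(c, c)))  →  k(s(b), k(c, c))   [R4 at 2.2]
3. k(s(b), k(c, c))  →  k(s(b), c)   [R4 at 2]
4. k(s(b), c)  →  s(b)   [R4 at ε]

s(b)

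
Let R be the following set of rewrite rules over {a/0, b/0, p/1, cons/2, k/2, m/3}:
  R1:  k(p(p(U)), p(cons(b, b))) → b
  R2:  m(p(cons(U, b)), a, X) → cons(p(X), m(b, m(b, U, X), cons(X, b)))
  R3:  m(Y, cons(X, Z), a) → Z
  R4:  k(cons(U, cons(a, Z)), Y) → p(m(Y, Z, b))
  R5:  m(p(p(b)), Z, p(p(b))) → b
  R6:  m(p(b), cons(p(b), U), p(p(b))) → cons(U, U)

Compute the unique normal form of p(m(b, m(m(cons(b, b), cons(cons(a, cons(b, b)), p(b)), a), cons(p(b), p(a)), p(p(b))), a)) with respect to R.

p(p(a))

1. p(m(b, m(m(cons(b, b), cons(cons(a, cons(b, b)), p(b)), a), cons(p(b), p(a)), p(p(b))), a))  →  p(m(b, m(p(b), cons(p(b), p(a)), p(p(b))), a))   [R3 at 1.2.1]
2. p(m(b, m(p(b), cons(p(b), p(a)), p(p(b))), a))  →  p(m(b, cons(p(a), p(a)), a))   [R6 at 1.2]
3. p(m(b, cons(p(a), p(a)), a))  →  p(p(a))   [R3 at 1]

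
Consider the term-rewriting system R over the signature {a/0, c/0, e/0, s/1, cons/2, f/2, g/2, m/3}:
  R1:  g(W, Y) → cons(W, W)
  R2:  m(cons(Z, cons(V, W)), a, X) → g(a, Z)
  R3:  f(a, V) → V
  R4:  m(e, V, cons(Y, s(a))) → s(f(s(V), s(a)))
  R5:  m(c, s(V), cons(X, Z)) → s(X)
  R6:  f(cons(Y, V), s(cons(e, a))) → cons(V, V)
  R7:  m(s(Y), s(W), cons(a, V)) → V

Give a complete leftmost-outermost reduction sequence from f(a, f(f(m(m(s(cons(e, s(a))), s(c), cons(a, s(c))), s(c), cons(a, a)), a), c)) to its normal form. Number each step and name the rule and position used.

1. f(a, f(f(m(m(s(cons(e, s(a))), s(c), cons(a, s(c))), s(c), cons(a, a)), a), c))  →  f(f(m(m(s(cons(e, s(a))), s(c), cons(a, s(c))), s(c), cons(a, a)), a), c)   [R3 at ε]
2. f(f(m(m(s(cons(e, s(a))), s(c), cons(a, s(c))), s(c), cons(a, a)), a), c)  →  f(f(m(s(c), s(c), cons(a, a)), a), c)   [R7 at 1.1.1]
3. f(f(m(s(c), s(c), cons(a, a)), a), c)  →  f(f(a, a), c)   [R7 at 1.1]
4. f(f(a, a), c)  →  f(a, c)   [R3 at 1]
5. f(a, c)  →  c   [R3 at ε]

c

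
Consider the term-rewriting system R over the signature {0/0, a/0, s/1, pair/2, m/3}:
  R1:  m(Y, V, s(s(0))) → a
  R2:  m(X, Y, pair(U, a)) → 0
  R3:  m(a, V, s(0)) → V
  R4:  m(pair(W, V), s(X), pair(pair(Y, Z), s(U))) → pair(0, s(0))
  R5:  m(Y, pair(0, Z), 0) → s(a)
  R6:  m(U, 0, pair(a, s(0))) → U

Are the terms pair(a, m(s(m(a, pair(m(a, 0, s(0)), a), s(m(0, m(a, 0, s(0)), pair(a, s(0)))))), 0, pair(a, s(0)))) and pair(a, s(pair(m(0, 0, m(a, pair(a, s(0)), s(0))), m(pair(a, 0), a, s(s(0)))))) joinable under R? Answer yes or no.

yes — NF(t₁) = pair(a, s(pair(0, a))), NF(t₂) = pair(a, s(pair(0, a)))

Reduce t₁ = pair(a, m(s(m(a, pair(m(a, 0, s(0)), a), s(m(0, m(a, 0, s(0)), pair(a, s(0)))))), 0, pair(a, s(0)))):
1. pair(a, m(s(m(a, pair(m(a, 0, s(0)), a), s(m(0, m(a, 0, s(0)), pair(a, s(0)))))), 0, pair(a, s(0))))  →  pair(a, s(m(a, pair(m(a, 0, s(0)), a), s(m(0, m(a, 0, s(0)), pair(a, s(0)))))))   [R6 at 2]
2. pair(a, s(m(a, pair(m(a, 0, s(0)), a), s(m(0, m(a, 0, s(0)), pair(a, s(0)))))))  →  pair(a, s(m(a, pair(0, a), s(m(0, m(a, 0, s(0)), pair(a, s(0)))))))   [R3 at 2.1.2.1]
3. pair(a, s(m(a, pair(0, a), s(m(0, m(a, 0, s(0)), pair(a, s(0)))))))  →  pair(a, s(m(a, pair(0, a), s(m(0, 0, pair(a, s(0)))))))   [R3 at 2.1.3.1.2]
4. pair(a, s(m(a, pair(0, a), s(m(0, 0, pair(a, s(0)))))))  →  pair(a, s(m(a, pair(0, a), s(0))))   [R6 at 2.1.3.1]
5. pair(a, s(m(a, pair(0, a), s(0))))  →  pair(a, s(pair(0, a)))   [R3 at 2.1]

Reduce t₂ = pair(a, s(pair(m(0, 0, m(a, pair(a, s(0)), s(0))), m(pair(a, 0), a, s(s(0)))))):
1. pair(a, s(pair(m(0, 0, m(a, pair(a, s(0)), s(0))), m(pair(a, 0), a, s(s(0))))))  →  pair(a, s(pair(m(0, 0, pair(a, s(0))), m(pair(a, 0), a, s(s(0))))))   [R3 at 2.1.1.3]
2. pair(a, s(pair(m(0, 0, pair(a, s(0))), m(pair(a, 0), a, s(s(0))))))  →  pair(a, s(pair(0, m(pair(a, 0), a, s(s(0))))))   [R6 at 2.1.1]
3. pair(a, s(pair(0, m(pair(a, 0), a, s(s(0))))))  →  pair(a, s(pair(0, a)))   [R1 at 2.1.2]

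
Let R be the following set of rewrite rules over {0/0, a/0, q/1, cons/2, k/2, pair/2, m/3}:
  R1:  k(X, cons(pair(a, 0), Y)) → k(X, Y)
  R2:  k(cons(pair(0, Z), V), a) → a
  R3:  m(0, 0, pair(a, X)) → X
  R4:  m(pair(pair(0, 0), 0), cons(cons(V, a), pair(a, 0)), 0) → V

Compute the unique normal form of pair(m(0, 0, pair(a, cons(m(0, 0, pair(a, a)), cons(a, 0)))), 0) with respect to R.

pair(cons(a, cons(a, 0)), 0)

1. pair(m(0, 0, pair(a, cons(m(0, 0, pair(a, a)), cons(a, 0)))), 0)  →  pair(cons(m(0, 0, pair(a, a)), cons(a, 0)), 0)   [R3 at 1]
2. pair(cons(m(0, 0, pair(a, a)), cons(a, 0)), 0)  →  pair(cons(a, cons(a, 0)), 0)   [R3 at 1.1]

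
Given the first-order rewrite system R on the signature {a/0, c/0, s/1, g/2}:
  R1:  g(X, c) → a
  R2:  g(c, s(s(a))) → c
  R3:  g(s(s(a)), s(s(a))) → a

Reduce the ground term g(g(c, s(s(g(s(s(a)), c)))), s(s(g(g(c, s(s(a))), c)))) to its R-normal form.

1. g(g(c, s(s(g(s(s(a)), c)))), s(s(g(g(c, s(s(a))), c))))  →  g(g(c, s(s(a))), s(s(g(g(c, s(s(a))), c))))   [R1 at 1.2.1.1]
2. g(g(c, s(s(a))), s(s(g(g(c, s(s(a))), c))))  →  g(c, s(s(g(g(c, s(s(a))), c))))   [R2 at 1]
3. g(c, s(s(g(g(c, s(s(a))), c))))  →  g(c, s(s(a)))   [R1 at 2.1.1]
4. g(c, s(s(a)))  →  c   [R2 at ε]

c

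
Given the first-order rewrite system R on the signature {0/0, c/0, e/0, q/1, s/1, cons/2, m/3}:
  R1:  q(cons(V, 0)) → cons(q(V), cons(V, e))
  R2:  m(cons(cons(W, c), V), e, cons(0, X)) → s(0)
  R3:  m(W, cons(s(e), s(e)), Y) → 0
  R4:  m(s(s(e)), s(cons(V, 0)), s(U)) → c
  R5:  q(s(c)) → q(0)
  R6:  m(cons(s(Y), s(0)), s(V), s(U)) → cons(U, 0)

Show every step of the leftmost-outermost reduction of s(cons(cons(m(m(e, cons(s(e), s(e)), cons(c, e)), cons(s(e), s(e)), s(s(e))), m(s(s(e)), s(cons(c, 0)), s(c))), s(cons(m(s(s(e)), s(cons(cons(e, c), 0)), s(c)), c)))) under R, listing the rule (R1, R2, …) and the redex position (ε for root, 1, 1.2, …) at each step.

1. s(cons(cons(m(m(e, cons(s(e), s(e)), cons(c, e)), cons(s(e), s(e)), s(s(e))), m(s(s(e)), s(cons(c, 0)), s(c))), s(cons(m(s(s(e)), s(cons(cons(e, c), 0)), s(c)), c))))  →  s(cons(cons(0, m(s(s(e)), s(cons(c, 0)), s(c))), s(cons(m(s(s(e)), s(cons(cons(e, c), 0)), s(c)), c))))   [R3 at 1.1.1]
2. s(cons(cons(0, m(s(s(e)), s(cons(c, 0)), s(c))), s(cons(m(s(s(e)), s(cons(cons(e, c), 0)), s(c)), c))))  →  s(cons(cons(0, c), s(cons(m(s(s(e)), s(cons(cons(e, c), 0)), s(c)), c))))   [R4 at 1.1.2]
3. s(cons(cons(0, c), s(cons(m(s(s(e)), s(cons(cons(e, c), 0)), s(c)), c))))  →  s(cons(cons(0, c), s(cons(c, c))))   [R4 at 1.2.1.1]

s(cons(cons(0, c), s(cons(c, c))))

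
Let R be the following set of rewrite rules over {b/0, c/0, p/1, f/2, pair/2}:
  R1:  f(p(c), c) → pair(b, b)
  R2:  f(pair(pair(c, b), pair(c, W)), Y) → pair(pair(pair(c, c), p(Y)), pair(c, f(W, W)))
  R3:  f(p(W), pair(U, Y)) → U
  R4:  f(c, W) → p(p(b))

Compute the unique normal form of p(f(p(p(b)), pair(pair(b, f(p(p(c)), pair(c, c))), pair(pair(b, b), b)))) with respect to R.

1. p(f(p(p(b)), pair(pair(b, f(p(p(c)), pair(c, c))), pair(pair(b, b), b))))  →  p(pair(b, f(p(p(c)), pair(c, c))))   [R3 at 1]
2. p(pair(b, f(p(p(c)), pair(c, c))))  →  p(pair(b, c))   [R3 at 1.2]

p(pair(b, c))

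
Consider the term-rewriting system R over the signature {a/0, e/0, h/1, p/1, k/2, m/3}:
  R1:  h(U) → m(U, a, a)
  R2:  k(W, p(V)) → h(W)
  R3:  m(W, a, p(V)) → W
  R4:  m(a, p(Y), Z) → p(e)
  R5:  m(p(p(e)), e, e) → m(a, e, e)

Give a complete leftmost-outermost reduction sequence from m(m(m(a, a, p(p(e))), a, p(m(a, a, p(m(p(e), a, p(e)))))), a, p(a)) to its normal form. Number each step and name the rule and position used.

1. m(m(m(a, a, p(p(e))), a, p(m(a, a, p(m(p(e), a, p(e)))))), a, p(a))  →  m(m(a, a, p(p(e))), a, p(m(a, a, p(m(p(e), a, p(e))))))   [R3 at ε]
2. m(m(a, a, p(p(e))), a, p(m(a, a, p(m(p(e), a, p(e))))))  →  m(a, a, p(p(e)))   [R3 at ε]
3. m(a, a, p(p(e)))  →  a   [R3 at ε]

a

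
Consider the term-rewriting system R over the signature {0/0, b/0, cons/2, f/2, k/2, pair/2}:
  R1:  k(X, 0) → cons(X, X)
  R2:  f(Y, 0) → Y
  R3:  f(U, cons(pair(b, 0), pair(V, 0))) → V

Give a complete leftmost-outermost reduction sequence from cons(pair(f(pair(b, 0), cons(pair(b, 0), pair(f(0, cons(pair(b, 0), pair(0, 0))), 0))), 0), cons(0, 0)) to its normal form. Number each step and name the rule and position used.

cons(pair(0, 0), cons(0, 0))

1. cons(pair(f(pair(b, 0), cons(pair(b, 0), pair(f(0, cons(pair(b, 0), pair(0, 0))), 0))), 0), cons(0, 0))  →  cons(pair(f(0, cons(pair(b, 0), pair(0, 0))), 0), cons(0, 0))   [R3 at 1.1]
2. cons(pair(f(0, cons(pair(b, 0), pair(0, 0))), 0), cons(0, 0))  →  cons(pair(0, 0), cons(0, 0))   [R3 at 1.1]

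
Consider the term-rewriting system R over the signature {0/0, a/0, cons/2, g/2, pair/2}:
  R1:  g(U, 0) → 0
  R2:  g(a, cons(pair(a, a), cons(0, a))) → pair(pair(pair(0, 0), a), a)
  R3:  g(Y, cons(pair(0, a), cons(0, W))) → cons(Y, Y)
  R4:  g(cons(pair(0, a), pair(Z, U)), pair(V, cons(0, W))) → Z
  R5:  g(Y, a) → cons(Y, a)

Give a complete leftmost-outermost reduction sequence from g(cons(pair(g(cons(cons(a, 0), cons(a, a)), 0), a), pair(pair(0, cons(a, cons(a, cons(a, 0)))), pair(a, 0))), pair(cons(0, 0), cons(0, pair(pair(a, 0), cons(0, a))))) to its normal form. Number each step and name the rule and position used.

pair(0, cons(a, cons(a, cons(a, 0))))

1. g(cons(pair(g(cons(cons(a, 0), cons(a, a)), 0), a), pair(pair(0, cons(a, cons(a, cons(a, 0)))), pair(a, 0))), pair(cons(0, 0), cons(0, pair(pair(a, 0), cons(0, a)))))  →  g(cons(pair(0, a), pair(pair(0, cons(a, cons(a, cons(a, 0)))), pair(a, 0))), pair(cons(0, 0), cons(0, pair(pair(a, 0), cons(0, a)))))   [R1 at 1.1.1]
2. g(cons(pair(0, a), pair(pair(0, cons(a, cons(a, cons(a, 0)))), pair(a, 0))), pair(cons(0, 0), cons(0, pair(pair(a, 0), cons(0, a)))))  →  pair(0, cons(a, cons(a, cons(a, 0))))   [R4 at ε]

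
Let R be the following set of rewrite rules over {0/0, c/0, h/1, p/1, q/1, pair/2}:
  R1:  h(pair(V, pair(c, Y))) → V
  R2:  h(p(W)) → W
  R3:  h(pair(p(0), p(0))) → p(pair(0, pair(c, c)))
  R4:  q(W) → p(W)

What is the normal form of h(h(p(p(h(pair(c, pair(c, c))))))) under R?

1. h(h(p(p(h(pair(c, pair(c, c)))))))  →  h(p(h(pair(c, pair(c, c)))))   [R2 at 1]
2. h(p(h(pair(c, pair(c, c)))))  →  h(pair(c, pair(c, c)))   [R2 at ε]
3. h(pair(c, pair(c, c)))  →  c   [R1 at ε]

c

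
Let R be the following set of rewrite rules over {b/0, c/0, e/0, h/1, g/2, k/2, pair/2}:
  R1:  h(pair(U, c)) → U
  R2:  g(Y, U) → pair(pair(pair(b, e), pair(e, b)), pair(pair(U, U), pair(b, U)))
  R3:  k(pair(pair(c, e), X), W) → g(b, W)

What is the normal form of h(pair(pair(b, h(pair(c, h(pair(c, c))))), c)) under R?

1. h(pair(pair(b, h(pair(c, h(pair(c, c))))), c))  →  pair(b, h(pair(c, h(pair(c, c)))))   [R1 at ε]
2. pair(b, h(pair(c, h(pair(c, c)))))  →  pair(b, h(pair(c, c)))   [R1 at 2.1.2]
3. pair(b, h(pair(c, c)))  →  pair(b, c)   [R1 at 2]

pair(b, c)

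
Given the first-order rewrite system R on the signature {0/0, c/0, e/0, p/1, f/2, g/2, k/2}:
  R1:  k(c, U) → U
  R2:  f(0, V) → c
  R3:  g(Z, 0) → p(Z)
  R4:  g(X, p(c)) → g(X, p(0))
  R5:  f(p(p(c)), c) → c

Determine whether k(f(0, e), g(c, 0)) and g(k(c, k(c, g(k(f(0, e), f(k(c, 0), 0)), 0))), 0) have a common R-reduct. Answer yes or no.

Reduce t₁ = k(f(0, e), g(c, 0)):
1. k(f(0, e), g(c, 0))  →  k(c, g(c, 0))   [R2 at 1]
2. k(c, g(c, 0))  →  g(c, 0)   [R1 at ε]
3. g(c, 0)  →  p(c)   [R3 at ε]

Reduce t₂ = g(k(c, k(c, g(k(f(0, e), f(k(c, 0), 0)), 0))), 0):
1. g(k(c, k(c, g(k(f(0, e), f(k(c, 0), 0)), 0))), 0)  →  p(k(c, k(c, g(k(f(0, e), f(k(c, 0), 0)), 0))))   [R3 at ε]
2. p(k(c, k(c, g(k(f(0, e), f(k(c, 0), 0)), 0))))  →  p(k(c, g(k(f(0, e), f(k(c, 0), 0)), 0)))   [R1 at 1]
3. p(k(c, g(k(f(0, e), f(k(c, 0), 0)), 0)))  →  p(g(k(f(0, e), f(k(c, 0), 0)), 0))   [R1 at 1]
4. p(g(k(f(0, e), f(k(c, 0), 0)), 0))  →  p(p(k(f(0, e), f(k(c, 0), 0))))   [R3 at 1]
5. p(p(k(f(0, e), f(k(c, 0), 0))))  →  p(p(k(c, f(k(c, 0), 0))))   [R2 at 1.1.1]
6. p(p(k(c, f(k(c, 0), 0))))  →  p(p(f(k(c, 0), 0)))   [R1 at 1.1]
7. p(p(f(k(c, 0), 0)))  →  p(p(f(0, 0)))   [R1 at 1.1.1]
8. p(p(f(0, 0)))  →  p(p(c))   [R2 at 1.1]

no — NF(t₁) = p(c), NF(t₂) = p(p(c))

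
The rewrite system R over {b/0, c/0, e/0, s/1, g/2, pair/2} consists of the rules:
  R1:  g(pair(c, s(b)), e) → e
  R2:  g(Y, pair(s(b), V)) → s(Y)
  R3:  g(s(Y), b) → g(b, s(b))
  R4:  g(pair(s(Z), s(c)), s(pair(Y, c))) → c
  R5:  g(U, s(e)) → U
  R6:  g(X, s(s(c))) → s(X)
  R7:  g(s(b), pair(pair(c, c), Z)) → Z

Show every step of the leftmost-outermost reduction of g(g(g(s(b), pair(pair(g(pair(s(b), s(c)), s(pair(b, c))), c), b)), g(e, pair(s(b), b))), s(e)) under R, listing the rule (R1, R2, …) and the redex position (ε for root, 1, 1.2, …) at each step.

b

1. g(g(g(s(b), pair(pair(g(pair(s(b), s(c)), s(pair(b, c))), c), b)), g(e, pair(s(b), b))), s(e))  →  g(g(s(b), pair(pair(g(pair(s(b), s(c)), s(pair(b, c))), c), b)), g(e, pair(s(b), b)))   [R5 at ε]
2. g(g(s(b), pair(pair(g(pair(s(b), s(c)), s(pair(b, c))), c), b)), g(e, pair(s(b), b)))  →  g(g(s(b), pair(pair(c, c), b)), g(e, pair(s(b), b)))   [R4 at 1.2.1.1]
3. g(g(s(b), pair(pair(c, c), b)), g(e, pair(s(b), b)))  →  g(b, g(e, pair(s(b), b)))   [R7 at 1]
4. g(b, g(e, pair(s(b), b)))  →  g(b, s(e))   [R2 at 2]
5. g(b, s(e))  →  b   [R5 at ε]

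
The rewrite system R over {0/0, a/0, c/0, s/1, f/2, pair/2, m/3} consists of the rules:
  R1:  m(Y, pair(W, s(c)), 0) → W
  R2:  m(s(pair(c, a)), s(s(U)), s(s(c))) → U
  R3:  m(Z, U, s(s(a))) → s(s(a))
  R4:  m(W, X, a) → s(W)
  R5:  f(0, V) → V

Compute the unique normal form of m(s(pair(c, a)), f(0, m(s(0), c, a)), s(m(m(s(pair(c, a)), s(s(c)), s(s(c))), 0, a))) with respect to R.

0

1. m(s(pair(c, a)), f(0, m(s(0), c, a)), s(m(m(s(pair(c, a)), s(s(c)), s(s(c))), 0, a)))  →  m(s(pair(c, a)), m(s(0), c, a), s(m(m(s(pair(c, a)), s(s(c)), s(s(c))), 0, a)))   [R5 at 2]
2. m(s(pair(c, a)), m(s(0), c, a), s(m(m(s(pair(c, a)), s(s(c)), s(s(c))), 0, a)))  →  m(s(pair(c, a)), s(s(0)), s(m(m(s(pair(c, a)), s(s(c)), s(s(c))), 0, a)))   [R4 at 2]
3. m(s(pair(c, a)), s(s(0)), s(m(m(s(pair(c, a)), s(s(c)), s(s(c))), 0, a)))  →  m(s(pair(c, a)), s(s(0)), s(s(m(s(pair(c, a)), s(s(c)), s(s(c))))))   [R4 at 3.1]
4. m(s(pair(c, a)), s(s(0)), s(s(m(s(pair(c, a)), s(s(c)), s(s(c))))))  →  m(s(pair(c, a)), s(s(0)), s(s(c)))   [R2 at 3.1.1]
5. m(s(pair(c, a)), s(s(0)), s(s(c)))  →  0   [R2 at ε]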